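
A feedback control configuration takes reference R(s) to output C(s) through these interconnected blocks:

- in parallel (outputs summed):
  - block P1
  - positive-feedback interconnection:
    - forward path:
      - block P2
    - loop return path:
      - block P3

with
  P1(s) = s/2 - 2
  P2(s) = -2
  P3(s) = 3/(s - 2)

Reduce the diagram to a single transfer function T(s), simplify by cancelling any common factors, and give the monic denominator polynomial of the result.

[1] reduce the feedback loop with forward P2 and return P3 = (4 - 2*s)/(s + 4)
[2] combine P1, [P2/(1-P2*P3)] in parallel = (s^2 - 4*s - 8)/(2*s + 8)
Step 2 gives the fully reduced T(s), with no common factor left to cancel. The denominator's leading coefficient is 2, so divide each of its coefficients by 2 to get the monic form.

Answer: s + 4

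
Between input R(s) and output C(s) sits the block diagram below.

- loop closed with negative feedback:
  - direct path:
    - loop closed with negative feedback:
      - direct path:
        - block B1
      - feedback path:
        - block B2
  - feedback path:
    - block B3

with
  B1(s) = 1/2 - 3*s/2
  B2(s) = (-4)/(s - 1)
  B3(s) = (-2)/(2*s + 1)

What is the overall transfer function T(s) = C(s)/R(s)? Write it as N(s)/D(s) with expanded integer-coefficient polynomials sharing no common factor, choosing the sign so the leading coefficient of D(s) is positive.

Reducing step by step:

1. apply the feedback formula to B1, B2: (-3*s^2 + 4*s - 1)/(14*s - 6)
2. close the feedback loop around [B1/(1+B1*B2)], B3: this yields T(s), and no further normalization is needed

Answer: (-6*s^3 + 5*s^2 + 2*s - 1)/(34*s^2 - 6*s - 4)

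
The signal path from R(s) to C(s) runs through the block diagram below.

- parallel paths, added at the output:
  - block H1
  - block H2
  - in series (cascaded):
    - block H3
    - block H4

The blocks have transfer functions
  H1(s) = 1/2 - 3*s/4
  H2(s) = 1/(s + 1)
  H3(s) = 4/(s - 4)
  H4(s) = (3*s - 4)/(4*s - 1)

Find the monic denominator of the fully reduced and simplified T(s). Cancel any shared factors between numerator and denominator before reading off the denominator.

Step 1. reduce the series chain H3, H4: (12*s - 16)/(4*s^2 - 17*s + 4)
Step 2. combine H1, H2, (H3*H4) in parallel: (-12*s^4 + 47*s^3 + 77*s^2 - 122*s - 40)/(16*s^3 - 52*s^2 - 52*s + 16)
Step 2 gives the fully reduced T(s), with no common factor left to cancel. The denominator's leading coefficient is 16, so divide each of its coefficients by 16 to get the monic form.

Answer: s^3 - 13*s^2/4 - 13*s/4 + 1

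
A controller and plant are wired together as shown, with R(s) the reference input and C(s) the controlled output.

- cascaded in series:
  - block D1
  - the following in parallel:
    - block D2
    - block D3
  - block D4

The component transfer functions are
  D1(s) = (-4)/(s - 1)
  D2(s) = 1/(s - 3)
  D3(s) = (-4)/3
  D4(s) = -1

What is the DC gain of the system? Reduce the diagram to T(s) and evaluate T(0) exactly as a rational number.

Step 1: add D2, D3 (parallel) -> (15 - 4*s)/(3*s - 9)
Step 2: cascade D1, (D2+D3), D4 -> (60 - 16*s)/(3*s^2 - 12*s + 9)
The step-2 result is T(s). Setting s = 0: T(0) = 60/9 = 20/3.

Therefore the answer is 20/3.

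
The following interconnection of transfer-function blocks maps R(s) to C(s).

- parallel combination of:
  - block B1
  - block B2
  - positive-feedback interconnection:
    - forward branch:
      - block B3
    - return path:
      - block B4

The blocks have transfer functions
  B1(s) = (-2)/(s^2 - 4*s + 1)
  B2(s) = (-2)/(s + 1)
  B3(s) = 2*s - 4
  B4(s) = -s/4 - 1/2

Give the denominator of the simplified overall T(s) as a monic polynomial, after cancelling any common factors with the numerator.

Step 1 - feedback reduction of B3, B4 gives (4*s - 8)/(s^2 - 2)
Step 2 - add B1, B2, [B3/(1-B3*B4)] (parallel) gives (2*s^4 - 14*s^3 + 12*s^2 + 16*s)/(s^5 - 3*s^4 - 5*s^3 + 7*s^2 + 6*s - 2)
That last expression is T(s), already simplified, and its denominator is already monic.

Final answer: s^5 - 3*s^4 - 5*s^3 + 7*s^2 + 6*s - 2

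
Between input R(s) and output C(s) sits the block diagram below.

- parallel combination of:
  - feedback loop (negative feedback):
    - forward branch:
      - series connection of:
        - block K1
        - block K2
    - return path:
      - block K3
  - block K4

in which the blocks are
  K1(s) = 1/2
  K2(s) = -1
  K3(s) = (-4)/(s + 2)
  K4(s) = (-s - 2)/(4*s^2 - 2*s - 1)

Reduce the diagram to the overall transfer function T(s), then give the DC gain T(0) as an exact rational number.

1. cascade K1, K2; result (-1)/2
2. reduce the feedback loop with forward (K1*K2) and return K3; result (-s - 2)/(2*s + 8)
3. parallel reduction of [(K1*K2)/(1+(K1*K2)*K3)], K4; result (-4*s^3 - 8*s^2 - 7*s - 14)/(8*s^3 + 28*s^2 - 18*s - 8)
DC gain: substitute s = 0 into T(s) from step 3: T(0) = -14/(-8) = 7/4.

Final answer: 7/4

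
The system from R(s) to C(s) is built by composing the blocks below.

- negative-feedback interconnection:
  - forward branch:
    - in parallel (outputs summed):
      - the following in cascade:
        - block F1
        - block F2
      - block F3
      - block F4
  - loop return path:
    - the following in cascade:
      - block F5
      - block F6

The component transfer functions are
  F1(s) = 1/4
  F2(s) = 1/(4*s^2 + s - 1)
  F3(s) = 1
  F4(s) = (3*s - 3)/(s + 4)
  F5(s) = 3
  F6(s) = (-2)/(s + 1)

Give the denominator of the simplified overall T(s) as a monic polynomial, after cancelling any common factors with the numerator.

First reduce the diagram to T(s).

Step 1: combine F1, F2 in series gives 1/(16*s^2 + 4*s - 4)
Step 2: sum the parallel branches (F1*F2), F3, F4 gives (64*s^3 + 32*s^2 - 11*s)/(16*s^3 + 68*s^2 + 12*s - 16)
Step 3: series reduction of F5, F6 gives (-6)/(s + 1)
Step 4: collapse the loop (((F1*F2)+F3+F4) forward, (F5*F6) return) gives (64*s^4 + 96*s^3 + 21*s^2 - 11*s)/(16*s^4 - 300*s^3 - 112*s^2 + 62*s - 16)
Step 4 gives the fully reduced T(s), with no common factor left to cancel. The denominator's leading coefficient is 16, so divide each of its coefficients by 16 to get the monic form.

Answer: s^4 - 75*s^3/4 - 7*s^2 + 31*s/8 - 1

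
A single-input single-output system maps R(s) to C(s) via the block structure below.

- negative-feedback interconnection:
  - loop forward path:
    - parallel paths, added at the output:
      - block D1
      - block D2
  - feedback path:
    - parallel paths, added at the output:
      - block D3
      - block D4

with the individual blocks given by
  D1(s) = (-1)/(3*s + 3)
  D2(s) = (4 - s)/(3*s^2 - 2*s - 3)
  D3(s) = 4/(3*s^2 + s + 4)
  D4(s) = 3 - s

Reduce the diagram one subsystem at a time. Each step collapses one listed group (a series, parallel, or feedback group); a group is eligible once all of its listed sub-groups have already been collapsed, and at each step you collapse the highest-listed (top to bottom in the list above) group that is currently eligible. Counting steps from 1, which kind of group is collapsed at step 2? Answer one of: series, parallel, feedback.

The answer is parallel.

Reasoning:
(1) sum the parallel branches D1, D2
(2) combine D3, D4 in parallel
(3) apply the feedback formula to (D1+D2), (D3+D4)
Step 2 collapses a parallel group.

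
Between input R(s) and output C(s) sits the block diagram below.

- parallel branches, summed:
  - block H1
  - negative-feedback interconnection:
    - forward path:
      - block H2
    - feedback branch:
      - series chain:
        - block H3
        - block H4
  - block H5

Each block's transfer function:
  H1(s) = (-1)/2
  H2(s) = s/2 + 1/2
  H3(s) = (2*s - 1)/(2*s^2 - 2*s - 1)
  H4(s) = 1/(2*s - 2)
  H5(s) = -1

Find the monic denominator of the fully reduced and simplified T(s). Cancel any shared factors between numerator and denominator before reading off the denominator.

The answer is s^3 - 7*s^2/4 + 5*s/8 + 3/8.

Reasoning:
Step 1 - multiply H3, H4 (series); result (2*s - 1)/(4*s^3 - 8*s^2 + 2*s + 2)
Step 2 - feedback reduction of H2, (H3*H4); result (4*s^4 - 4*s^3 - 6*s^2 + 4*s + 2)/(8*s^3 - 14*s^2 + 5*s + 3)
Step 3 - add H1, [H2/(1+H2*(H3*H4))], H5 (parallel); result (8*s^4 - 32*s^3 + 30*s^2 - 7*s - 5)/(16*s^3 - 28*s^2 + 10*s + 6)
That last expression is T(s), already simplified. Scaling its denominator by 1/16 (the reciprocal of the leading coefficient) yields the monic denominator.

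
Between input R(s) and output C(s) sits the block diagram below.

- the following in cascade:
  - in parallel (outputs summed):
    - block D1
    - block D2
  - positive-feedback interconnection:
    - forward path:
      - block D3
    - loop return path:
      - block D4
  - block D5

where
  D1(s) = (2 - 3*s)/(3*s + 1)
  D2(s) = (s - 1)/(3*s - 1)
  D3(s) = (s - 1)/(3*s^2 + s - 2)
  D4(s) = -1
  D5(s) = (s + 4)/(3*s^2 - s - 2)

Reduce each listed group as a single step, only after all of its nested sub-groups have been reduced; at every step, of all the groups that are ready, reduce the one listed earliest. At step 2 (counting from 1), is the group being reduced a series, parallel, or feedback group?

Step 1 - sum the parallel branches D1, D2
Step 2 - collapse the loop (D3 forward, D4 return)
Step 3 - reduce the series chain (D1+D2), [D3/(1-D3*D4)], D5
At step 2 the group reduced is feedback.

Final answer: feedback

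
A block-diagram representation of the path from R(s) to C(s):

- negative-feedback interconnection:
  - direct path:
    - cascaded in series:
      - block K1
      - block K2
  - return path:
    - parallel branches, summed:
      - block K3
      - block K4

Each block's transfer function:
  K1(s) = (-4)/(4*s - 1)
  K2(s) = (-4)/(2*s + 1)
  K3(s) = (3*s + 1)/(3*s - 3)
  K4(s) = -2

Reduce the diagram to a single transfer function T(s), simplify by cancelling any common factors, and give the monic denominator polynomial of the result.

First reduce the diagram to T(s).

1. multiply K1, K2 (series) = 16/(8*s^2 + 2*s - 1)
2. reduce the parallel group K3, K4 = (7 - 3*s)/(3*s - 3)
3. collapse the loop ((K1*K2) forward, (K3+K4) return) = (48*s - 48)/(24*s^3 - 18*s^2 - 57*s + 115)
That last expression is T(s), already simplified. Scaling its denominator by 1/24 (the reciprocal of the leading coefficient) yields the monic denominator.

Answer: s^3 - 3*s^2/4 - 19*s/8 + 115/24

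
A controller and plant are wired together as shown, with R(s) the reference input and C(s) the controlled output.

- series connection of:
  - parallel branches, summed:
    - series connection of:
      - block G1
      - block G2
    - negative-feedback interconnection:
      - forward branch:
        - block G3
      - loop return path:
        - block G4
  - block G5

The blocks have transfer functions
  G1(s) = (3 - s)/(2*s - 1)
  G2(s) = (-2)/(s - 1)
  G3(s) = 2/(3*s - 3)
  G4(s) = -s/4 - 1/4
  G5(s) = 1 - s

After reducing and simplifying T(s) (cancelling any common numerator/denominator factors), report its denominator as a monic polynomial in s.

The answer is s^2 - 19*s/10 + 7/10.

Reasoning:
(1) multiply G1, G2 (series); result (2*s - 6)/(2*s^2 - 3*s + 1)
(2) apply the feedback formula to G3, G4; result 4/(5*s - 7)
(3) combine (G1*G2), [G3/(1+G3*G4)] in parallel; result (18*s^2 - 56*s + 46)/(10*s^3 - 29*s^2 + 26*s - 7)
(4) cascade ((G1*G2)+[G3/(1+G3*G4)]), G5; result (-18*s^2 + 56*s - 46)/(10*s^2 - 19*s + 7)
No further cancellation is possible in the step-4 result, so that is T(s). Its denominator becomes monic after dividing by the leading coefficient 10.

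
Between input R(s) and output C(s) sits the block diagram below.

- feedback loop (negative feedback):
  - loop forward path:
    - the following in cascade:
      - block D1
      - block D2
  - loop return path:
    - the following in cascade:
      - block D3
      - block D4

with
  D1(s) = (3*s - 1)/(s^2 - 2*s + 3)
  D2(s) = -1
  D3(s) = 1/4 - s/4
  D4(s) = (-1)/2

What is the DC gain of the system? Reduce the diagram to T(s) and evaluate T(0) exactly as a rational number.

Step 1. cascade D1, D2; result (1 - 3*s)/(s^2 - 2*s + 3)
Step 2. multiply D3, D4 (series); result s/8 - 1/8
Step 3. apply the feedback formula to (D1*D2), (D3*D4); result (8 - 24*s)/(5*s^2 - 12*s + 23)
That last expression is T(s); at s = 0 only the constant terms survive, so T(0) = 8/23.

Answer: 8/23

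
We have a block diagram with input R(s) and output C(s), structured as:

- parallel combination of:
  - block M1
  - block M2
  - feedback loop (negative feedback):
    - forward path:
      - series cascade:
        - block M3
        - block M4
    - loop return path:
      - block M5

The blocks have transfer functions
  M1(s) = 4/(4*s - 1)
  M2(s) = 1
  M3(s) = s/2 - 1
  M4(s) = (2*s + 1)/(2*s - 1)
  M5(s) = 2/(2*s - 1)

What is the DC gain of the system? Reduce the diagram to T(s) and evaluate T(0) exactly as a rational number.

1. cascade M3, M4 = (2*s^2 - 3*s - 2)/(4*s - 2)
2. close the feedback loop around (M3*M4), M5 = (4*s^3 - 8*s^2 - s + 2)/(12*s^2 - 14*s - 2)
3. sum the parallel branches M1, M2, [(M3*M4)/(1+(M3*M4)*M5)] = (16*s^4 + 12*s^3 - 16*s^2 - 41*s - 8)/(48*s^3 - 68*s^2 + 6*s + 2)
That last expression is T(s); at s = 0 only the constant terms survive, so T(0) = -8/2 = -4.

Hence the answer: -4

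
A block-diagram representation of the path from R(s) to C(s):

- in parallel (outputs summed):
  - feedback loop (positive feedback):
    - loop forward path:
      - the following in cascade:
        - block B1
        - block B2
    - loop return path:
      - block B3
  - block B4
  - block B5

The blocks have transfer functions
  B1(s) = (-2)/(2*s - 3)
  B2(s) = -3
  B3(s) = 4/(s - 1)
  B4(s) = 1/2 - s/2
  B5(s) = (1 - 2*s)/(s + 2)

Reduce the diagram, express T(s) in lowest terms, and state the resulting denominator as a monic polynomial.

Step 1. cascade B1, B2, giving 6/(2*s - 3)
Step 2. reduce the feedback loop with forward (B1*B2) and return B3, giving (6*s - 6)/(2*s^2 - 5*s - 21)
Step 3. reduce the parallel group [(B1*B2)/(1-(B1*B2)*B3)], B4, B5, giving (-2*s^4 - 5*s^3 + 66*s^2 + 97*s - 108)/(4*s^3 - 2*s^2 - 62*s - 84)
No further cancellation is possible in the step-3 result, so that is T(s). Its denominator becomes monic after dividing by the leading coefficient 4.

Therefore the answer is s^3 - s^2/2 - 31*s/2 - 21.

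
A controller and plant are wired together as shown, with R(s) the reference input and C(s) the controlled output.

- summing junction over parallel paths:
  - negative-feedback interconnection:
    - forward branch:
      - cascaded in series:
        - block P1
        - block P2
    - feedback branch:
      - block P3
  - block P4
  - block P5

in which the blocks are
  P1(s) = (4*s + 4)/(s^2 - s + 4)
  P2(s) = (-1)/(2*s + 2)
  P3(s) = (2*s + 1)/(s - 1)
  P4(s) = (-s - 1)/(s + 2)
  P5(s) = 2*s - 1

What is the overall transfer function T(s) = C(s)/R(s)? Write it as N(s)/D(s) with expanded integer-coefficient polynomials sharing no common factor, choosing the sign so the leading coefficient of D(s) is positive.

Step 1 - reduce the series chain P1, P2 gives (-2)/(s^2 - s + 4)
Step 2 - collapse the loop ((P1*P2) forward, P3 return) gives (2 - 2*s)/(s^3 - 2*s^2 + s - 6)
Step 3 - combine [(P1*P2)/(1+(P1*P2)*P3)], P4, P5 in parallel - this is the overall T(s), already in the required normalized form

Therefore the answer is (2*s^5 - 2*s^4 - 5*s^3 - 6*s^2 - 17*s + 22)/(s^4 - 3*s^2 - 4*s - 12).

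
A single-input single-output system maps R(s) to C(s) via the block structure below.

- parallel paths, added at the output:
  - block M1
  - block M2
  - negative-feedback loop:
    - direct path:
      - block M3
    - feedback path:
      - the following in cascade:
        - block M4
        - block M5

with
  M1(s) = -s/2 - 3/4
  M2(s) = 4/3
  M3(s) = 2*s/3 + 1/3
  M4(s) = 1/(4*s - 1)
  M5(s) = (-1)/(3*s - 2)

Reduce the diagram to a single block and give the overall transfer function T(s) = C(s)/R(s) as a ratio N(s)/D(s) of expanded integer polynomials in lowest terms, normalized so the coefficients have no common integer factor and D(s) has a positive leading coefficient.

(1) series reduction of M4, M5 = (-1)/(12*s^2 - 11*s + 2)
(2) collapse the loop (M3 forward, (M4*M5) return) = (24*s^3 - 10*s^2 - 7*s + 2)/(36*s^2 - 35*s + 5)
(3) parallel reduction of M1, M2, [M3/(1+M3*(M4*M5))]; the result is T(s) itself (integer coefficients, no common factor, positive leading denominator coefficient)

Hence the answer: (72*s^3 + 342*s^2 - 359*s + 59)/(432*s^2 - 420*s + 60)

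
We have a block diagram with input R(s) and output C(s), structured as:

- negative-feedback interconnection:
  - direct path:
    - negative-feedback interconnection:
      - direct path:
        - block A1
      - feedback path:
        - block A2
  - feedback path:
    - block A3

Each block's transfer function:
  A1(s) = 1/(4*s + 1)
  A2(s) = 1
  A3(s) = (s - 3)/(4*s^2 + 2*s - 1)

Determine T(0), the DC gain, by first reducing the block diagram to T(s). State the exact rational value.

First reduce the diagram to T(s).

Step 1: close the feedback loop around A1, A2 -> 1/(4*s + 2)
Step 2: feedback reduction of [A1/(1+A1*A2)], A3 -> (4*s^2 + 2*s - 1)/(16*s^3 + 16*s^2 + s - 5)
The step-2 result is T(s). Setting s = 0: T(0) = -1/(-5) = 1/5.

Answer: 1/5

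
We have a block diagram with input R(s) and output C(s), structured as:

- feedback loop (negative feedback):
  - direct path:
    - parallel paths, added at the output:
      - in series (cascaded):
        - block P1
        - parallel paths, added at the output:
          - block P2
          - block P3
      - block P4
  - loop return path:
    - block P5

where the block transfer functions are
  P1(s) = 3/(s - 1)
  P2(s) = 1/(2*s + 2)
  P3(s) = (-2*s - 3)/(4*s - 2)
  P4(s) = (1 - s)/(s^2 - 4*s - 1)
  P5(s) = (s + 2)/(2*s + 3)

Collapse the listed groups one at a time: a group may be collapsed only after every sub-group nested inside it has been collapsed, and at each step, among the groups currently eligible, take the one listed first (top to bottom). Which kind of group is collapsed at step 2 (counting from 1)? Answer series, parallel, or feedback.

Step 1: sum the parallel branches P2, P3
Step 2: combine P1, (P2+P3) in series
Step 3: sum the parallel branches (P1*(P2+P3)), P4
Step 4: feedback reduction of ((P1*(P2+P3))+P4), P5
Step 2 collapses a series group.

Hence the answer: series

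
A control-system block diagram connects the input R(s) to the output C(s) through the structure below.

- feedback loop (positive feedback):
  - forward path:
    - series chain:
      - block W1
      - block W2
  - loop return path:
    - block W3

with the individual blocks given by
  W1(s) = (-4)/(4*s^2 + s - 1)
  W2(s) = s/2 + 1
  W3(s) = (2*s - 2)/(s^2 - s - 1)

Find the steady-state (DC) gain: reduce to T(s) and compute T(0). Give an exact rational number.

[1] reduce the series chain W1, W2 = (-2*s - 4)/(4*s^2 + s - 1)
[2] reduce the feedback loop with forward (W1*W2) and return W3 = (-2*s^3 - 2*s^2 + 6*s + 4)/(4*s^4 - 3*s^3 - 2*s^2 + 4*s - 7)
Evaluating the step-2 result (the overall T(s)) at s = 0 gives T(0) = 4/(-7) = -4/7.

Hence the answer: -4/7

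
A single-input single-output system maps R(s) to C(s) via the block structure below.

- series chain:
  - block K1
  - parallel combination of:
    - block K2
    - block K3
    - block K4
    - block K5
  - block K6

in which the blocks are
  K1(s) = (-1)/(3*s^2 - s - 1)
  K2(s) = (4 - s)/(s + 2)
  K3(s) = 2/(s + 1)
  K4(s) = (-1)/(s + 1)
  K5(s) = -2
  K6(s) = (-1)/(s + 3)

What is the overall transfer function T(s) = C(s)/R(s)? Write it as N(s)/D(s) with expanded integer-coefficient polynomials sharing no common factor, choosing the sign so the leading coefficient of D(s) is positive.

1. reduce the parallel group K2, K3, K4, K5 = (-3*s^2 - 2*s + 2)/(s^2 + 3*s + 2)
2. combine K1, (K2+K3+K4+K5), K6 in series; the result is T(s) itself (integer coefficients, no common factor, positive leading denominator coefficient)

Therefore the answer is (-3*s^2 - 2*s + 2)/(3*s^5 + 17*s^4 + 26*s^3 + s^2 - 17*s - 6).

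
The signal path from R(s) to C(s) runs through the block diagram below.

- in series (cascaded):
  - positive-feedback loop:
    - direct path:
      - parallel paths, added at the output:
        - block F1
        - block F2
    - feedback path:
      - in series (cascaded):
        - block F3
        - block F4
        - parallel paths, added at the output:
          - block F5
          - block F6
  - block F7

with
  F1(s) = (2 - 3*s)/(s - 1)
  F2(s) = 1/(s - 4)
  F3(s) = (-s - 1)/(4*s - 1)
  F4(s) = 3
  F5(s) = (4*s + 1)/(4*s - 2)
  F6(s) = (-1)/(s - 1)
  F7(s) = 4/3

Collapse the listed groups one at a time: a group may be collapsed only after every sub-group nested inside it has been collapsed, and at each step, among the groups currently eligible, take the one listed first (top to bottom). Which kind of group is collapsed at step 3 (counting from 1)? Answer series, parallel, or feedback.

1. parallel reduction of F1, F2
2. parallel reduction of F5, F6
3. multiply F3, F4, (F5+F6) (series)
4. reduce the feedback loop with forward (F1+F2) and return (F3*F4*(F5+F6))
5. cascade [(F1+F2)/(1-(F1+F2)*(F3*F4*(F5+F6)))], F7
The group at step 3 is a series group.

Answer: series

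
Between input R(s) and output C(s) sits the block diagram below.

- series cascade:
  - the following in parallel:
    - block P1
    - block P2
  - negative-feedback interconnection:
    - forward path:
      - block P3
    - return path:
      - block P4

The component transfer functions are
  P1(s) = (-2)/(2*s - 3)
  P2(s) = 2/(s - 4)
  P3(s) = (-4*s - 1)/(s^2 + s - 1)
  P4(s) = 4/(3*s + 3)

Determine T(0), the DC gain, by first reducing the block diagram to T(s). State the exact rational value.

Step 1. add P1, P2 (parallel): (2*s + 2)/(2*s^2 - 11*s + 12)
Step 2. apply the feedback formula to P3, P4: (-12*s^2 - 15*s - 3)/(3*s^3 + 6*s^2 - 16*s - 7)
Step 3. series reduction of (P1+P2), [P3/(1+P3*P4)]: (-24*s^3 - 54*s^2 - 36*s - 6)/(6*s^5 - 21*s^4 - 62*s^3 + 234*s^2 - 115*s - 84)
Evaluating the step-3 result (the overall T(s)) at s = 0 gives T(0) = -6/(-84) = 1/14.

Final answer: 1/14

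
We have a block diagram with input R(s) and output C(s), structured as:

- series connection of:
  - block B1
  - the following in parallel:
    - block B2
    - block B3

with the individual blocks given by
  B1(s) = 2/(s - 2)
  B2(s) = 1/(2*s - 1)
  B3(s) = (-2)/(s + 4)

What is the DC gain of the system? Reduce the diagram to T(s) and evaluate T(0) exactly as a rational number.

Answer: 3/2

Working:
1. sum the parallel branches B2, B3 = (6 - 3*s)/(2*s^2 + 7*s - 4)
2. combine B1, (B2+B3) in series = (-6)/(2*s^2 + 7*s - 4)
The step-2 result is T(s). Setting s = 0: T(0) = -6/(-4) = 3/2.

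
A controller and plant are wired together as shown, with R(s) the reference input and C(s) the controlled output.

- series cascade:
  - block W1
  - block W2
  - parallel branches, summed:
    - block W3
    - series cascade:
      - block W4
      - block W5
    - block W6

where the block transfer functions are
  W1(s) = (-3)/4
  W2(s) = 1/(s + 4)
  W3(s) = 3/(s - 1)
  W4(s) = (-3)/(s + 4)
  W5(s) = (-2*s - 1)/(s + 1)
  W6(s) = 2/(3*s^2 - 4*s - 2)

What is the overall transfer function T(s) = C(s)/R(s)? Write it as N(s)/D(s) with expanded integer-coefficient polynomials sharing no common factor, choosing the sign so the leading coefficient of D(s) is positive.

(1) series reduction of W4, W5, giving (6*s + 3)/(s^2 + 5*s + 4)
(2) parallel reduction of W3, (W4*W5), W6, giving (27*s^4 + 2*s^3 - 31*s^2 - 62*s - 26)/(3*s^5 + 8*s^4 - 21*s^3 - 16*s^2 + 18*s + 8)
(3) cascade W1, W2, (W3+(W4*W5)+W6): this yields T(s), and no further normalization is needed

Therefore the answer is (-81*s^4 - 6*s^3 + 93*s^2 + 186*s + 78)/(12*s^6 + 80*s^5 + 44*s^4 - 400*s^3 - 184*s^2 + 320*s + 128).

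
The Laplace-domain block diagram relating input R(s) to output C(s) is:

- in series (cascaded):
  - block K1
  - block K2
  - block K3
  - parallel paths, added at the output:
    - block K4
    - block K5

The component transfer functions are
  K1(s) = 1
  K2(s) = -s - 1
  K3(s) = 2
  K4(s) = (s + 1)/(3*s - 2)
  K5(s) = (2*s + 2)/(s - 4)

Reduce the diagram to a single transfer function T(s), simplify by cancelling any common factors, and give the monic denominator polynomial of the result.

Step 1: sum the parallel branches K4, K5 gives (7*s^2 - s - 8)/(3*s^2 - 14*s + 8)
Step 2: combine K1, K2, K3, (K4+K5) in series gives (-14*s^3 - 12*s^2 + 18*s + 16)/(3*s^2 - 14*s + 8)
Step 2 gives the fully reduced T(s), with no common factor left to cancel. The denominator's leading coefficient is 3, so divide each of its coefficients by 3 to get the monic form.

Answer: s^2 - 14*s/3 + 8/3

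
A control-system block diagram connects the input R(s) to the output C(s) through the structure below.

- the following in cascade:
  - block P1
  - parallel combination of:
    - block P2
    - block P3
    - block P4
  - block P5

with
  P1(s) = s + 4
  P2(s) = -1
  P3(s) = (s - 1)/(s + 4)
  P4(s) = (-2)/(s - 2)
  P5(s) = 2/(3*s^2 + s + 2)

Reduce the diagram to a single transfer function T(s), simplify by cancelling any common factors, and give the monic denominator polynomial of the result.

Step 1: reduce the parallel group P2, P3, P4, giving (2 - 7*s)/(s^2 + 2*s - 8)
Step 2: reduce the series chain P1, (P2+P3+P4), P5, giving (4 - 14*s)/(3*s^3 - 5*s^2 - 4)
Step 2 gives the fully reduced T(s), with no common factor left to cancel. The denominator's leading coefficient is 3, so divide each of its coefficients by 3 to get the monic form.

Answer: s^3 - 5*s^2/3 - 4/3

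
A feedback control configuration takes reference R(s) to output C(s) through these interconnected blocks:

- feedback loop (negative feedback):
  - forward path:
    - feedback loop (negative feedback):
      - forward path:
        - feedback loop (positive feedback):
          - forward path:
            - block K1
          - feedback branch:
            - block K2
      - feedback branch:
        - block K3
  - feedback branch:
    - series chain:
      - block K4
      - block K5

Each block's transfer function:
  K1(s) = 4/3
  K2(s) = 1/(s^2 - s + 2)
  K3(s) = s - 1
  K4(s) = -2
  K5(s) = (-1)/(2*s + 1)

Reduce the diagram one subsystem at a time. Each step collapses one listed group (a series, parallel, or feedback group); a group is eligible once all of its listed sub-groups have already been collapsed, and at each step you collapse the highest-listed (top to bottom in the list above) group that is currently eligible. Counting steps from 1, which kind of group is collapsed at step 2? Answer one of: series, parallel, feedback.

Step 1: reduce the feedback loop with forward K1 and return K2
Step 2: collapse the loop ([K1/(1-K1*K2)] forward, K3 return)
Step 3: combine K4, K5 in series
Step 4: collapse the loop ([[K1/(1-K1*K2)]/(1+[K1/(1-K1*K2)]*K3)] forward, (K4*K5) return)
Step 2 collapses a feedback group.

Answer: feedback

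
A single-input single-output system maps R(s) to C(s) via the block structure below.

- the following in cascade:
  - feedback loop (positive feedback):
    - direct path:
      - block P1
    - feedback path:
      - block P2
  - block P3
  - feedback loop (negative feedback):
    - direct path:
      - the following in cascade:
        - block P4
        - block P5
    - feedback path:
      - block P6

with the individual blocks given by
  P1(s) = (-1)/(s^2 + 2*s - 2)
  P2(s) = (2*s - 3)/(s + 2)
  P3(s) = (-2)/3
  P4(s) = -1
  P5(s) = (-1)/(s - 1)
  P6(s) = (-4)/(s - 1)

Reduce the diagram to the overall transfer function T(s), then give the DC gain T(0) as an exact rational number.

(1) close the feedback loop around P1, P2 = (-s - 2)/(s^3 + 4*s^2 + 4*s - 7)
(2) combine P4, P5 in series = 1/(s - 1)
(3) apply the feedback formula to (P4*P5), P6 = (s - 1)/(s^2 - 2*s - 3)
(4) combine [P1/(1-P1*P2)], P3, [(P4*P5)/(1+(P4*P5)*P6)] in series = (2*s^2 + 2*s - 4)/(3*s^5 + 6*s^4 - 21*s^3 - 81*s^2 + 6*s + 63)
DC gain: substitute s = 0 into T(s) from step 4: T(0) = -4/63.

Answer: -4/63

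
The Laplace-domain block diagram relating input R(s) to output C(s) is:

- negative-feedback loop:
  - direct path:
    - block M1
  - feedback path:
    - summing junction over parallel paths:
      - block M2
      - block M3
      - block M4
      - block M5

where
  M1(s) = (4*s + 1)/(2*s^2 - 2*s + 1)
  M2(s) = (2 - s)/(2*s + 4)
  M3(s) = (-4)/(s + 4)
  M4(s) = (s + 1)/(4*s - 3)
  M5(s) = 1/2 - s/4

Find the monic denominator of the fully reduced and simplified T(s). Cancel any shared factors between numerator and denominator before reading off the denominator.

Reducing step by step:

[1] add M2, M3, M4, M5 (parallel): (-4*s^4 - 17*s^3 - 18*s^2 + 104*s + 32)/(16*s^3 + 84*s^2 + 56*s - 96)
[2] feedback reduction of M1, (M2+M3+M4+M5): (64*s^4 + 352*s^3 + 308*s^2 - 328*s - 96)/(16*s^5 + 64*s^4 - 129*s^3 + 178*s^2 + 480*s - 64)
No further cancellation is possible in the step-2 result, so that is T(s). Its denominator becomes monic after dividing by the leading coefficient 16.

Answer: s^5 + 4*s^4 - 129*s^3/16 + 89*s^2/8 + 30*s - 4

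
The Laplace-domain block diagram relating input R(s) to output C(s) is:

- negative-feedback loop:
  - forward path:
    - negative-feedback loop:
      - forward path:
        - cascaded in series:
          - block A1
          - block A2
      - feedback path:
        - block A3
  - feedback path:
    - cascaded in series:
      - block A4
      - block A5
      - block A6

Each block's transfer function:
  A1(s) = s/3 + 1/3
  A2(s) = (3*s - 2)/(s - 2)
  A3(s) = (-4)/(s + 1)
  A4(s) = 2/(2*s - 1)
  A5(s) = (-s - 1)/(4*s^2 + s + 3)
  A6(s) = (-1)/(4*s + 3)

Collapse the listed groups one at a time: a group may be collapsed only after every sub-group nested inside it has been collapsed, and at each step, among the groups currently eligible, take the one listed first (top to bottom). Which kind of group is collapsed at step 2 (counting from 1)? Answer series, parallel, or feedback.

Step 1. multiply A1, A2 (series)
Step 2. collapse the loop ((A1*A2) forward, A3 return)
Step 3. multiply A4, A5, A6 (series)
Step 4. close the feedback loop around [(A1*A2)/(1+(A1*A2)*A3)], (A4*A5*A6)
So the answer for step 2 is feedback.

Answer: feedback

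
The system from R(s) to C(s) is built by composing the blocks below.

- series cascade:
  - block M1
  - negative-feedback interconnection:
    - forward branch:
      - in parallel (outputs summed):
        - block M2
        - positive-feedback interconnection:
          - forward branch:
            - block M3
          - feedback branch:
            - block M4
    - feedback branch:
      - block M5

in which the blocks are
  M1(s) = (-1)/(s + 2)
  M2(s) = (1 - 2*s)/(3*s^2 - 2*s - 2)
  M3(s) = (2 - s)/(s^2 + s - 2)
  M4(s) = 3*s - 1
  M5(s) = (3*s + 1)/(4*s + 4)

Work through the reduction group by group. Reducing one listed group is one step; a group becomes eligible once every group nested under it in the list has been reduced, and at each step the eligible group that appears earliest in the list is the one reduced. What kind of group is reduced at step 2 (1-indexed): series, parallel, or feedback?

Reducing step by step:

1. collapse the loop (M3 forward, M4 return)
2. reduce the parallel group M2, [M3/(1-M3*M4)]
3. feedback reduction of (M2+[M3/(1-M3*M4)]), M5
4. multiply M1, [(M2+[M3/(1-M3*M4)])/(1+(M2+[M3/(1-M3*M4)])*M5)] (series)
Step 2 collapses a parallel group.

Answer: parallel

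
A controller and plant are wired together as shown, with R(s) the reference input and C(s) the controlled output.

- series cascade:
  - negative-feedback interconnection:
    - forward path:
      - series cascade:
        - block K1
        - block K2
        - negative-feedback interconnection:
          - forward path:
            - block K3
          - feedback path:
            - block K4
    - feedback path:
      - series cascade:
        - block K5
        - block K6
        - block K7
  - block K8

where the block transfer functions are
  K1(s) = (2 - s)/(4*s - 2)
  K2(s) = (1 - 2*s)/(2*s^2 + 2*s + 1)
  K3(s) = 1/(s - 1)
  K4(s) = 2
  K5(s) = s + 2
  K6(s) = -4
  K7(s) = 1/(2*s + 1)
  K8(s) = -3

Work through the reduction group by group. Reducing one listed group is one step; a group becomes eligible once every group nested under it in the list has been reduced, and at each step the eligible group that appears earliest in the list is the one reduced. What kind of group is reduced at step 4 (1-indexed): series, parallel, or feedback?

Reducing step by step:

Step 1 - reduce the feedback loop with forward K3 and return K4
Step 2 - series reduction of K1, K2, [K3/(1+K3*K4)]
Step 3 - series reduction of K5, K6, K7
Step 4 - reduce the feedback loop with forward (K1*K2*[K3/(1+K3*K4)]) and return (K5*K6*K7)
Step 5 - combine [(K1*K2*[K3/(1+K3*K4)])/(1+(K1*K2*[K3/(1+K3*K4)])*(K5*K6*K7))], K8 in series
So the answer for step 4 is feedback.

Answer: feedback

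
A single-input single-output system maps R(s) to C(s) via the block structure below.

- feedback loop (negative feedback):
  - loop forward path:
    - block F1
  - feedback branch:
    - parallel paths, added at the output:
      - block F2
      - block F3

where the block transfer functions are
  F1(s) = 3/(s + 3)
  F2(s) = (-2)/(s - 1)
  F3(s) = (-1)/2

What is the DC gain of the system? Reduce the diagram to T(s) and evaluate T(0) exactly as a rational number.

The answer is 2/5.

Reasoning:
Step 1: sum the parallel branches F2, F3, giving (-s - 3)/(2*s - 2)
Step 2: close the feedback loop around F1, (F2+F3), giving (6*s - 6)/(2*s^2 + s - 15)
Step 2 gives the overall T(s). Then T(0) = -6/(-15) = 2/5.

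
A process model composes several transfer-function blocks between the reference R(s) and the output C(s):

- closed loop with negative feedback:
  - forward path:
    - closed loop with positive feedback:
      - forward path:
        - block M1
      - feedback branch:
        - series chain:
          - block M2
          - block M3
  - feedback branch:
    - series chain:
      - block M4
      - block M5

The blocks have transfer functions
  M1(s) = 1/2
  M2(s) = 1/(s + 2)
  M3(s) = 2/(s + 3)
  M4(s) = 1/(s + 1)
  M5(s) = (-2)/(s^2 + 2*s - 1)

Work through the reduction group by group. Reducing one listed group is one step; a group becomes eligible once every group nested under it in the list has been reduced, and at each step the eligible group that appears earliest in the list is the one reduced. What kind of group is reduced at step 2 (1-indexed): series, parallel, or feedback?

Step 1 - cascade M2, M3
Step 2 - collapse the loop (M1 forward, (M2*M3) return)
Step 3 - cascade M4, M5
Step 4 - reduce the feedback loop with forward [M1/(1-M1*(M2*M3))] and return (M4*M5)
Step 2: feedback.

Answer: feedback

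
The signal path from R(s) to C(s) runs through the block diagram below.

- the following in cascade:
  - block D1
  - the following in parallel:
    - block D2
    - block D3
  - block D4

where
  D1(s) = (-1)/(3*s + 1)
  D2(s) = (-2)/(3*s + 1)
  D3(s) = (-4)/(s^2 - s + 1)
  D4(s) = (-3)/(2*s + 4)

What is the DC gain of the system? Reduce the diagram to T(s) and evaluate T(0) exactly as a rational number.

(1) parallel reduction of D2, D3 = (-2*s^2 - 10*s - 6)/(3*s^3 - 2*s^2 + 2*s + 1)
(2) series reduction of D1, (D2+D3), D4 = (-3*s^2 - 15*s - 9)/(9*s^5 + 15*s^4 - 2*s^3 + 13*s^2 + 11*s + 2)
Evaluating the step-2 result (the overall T(s)) at s = 0 gives T(0) = -9/2.

Therefore the answer is -9/2.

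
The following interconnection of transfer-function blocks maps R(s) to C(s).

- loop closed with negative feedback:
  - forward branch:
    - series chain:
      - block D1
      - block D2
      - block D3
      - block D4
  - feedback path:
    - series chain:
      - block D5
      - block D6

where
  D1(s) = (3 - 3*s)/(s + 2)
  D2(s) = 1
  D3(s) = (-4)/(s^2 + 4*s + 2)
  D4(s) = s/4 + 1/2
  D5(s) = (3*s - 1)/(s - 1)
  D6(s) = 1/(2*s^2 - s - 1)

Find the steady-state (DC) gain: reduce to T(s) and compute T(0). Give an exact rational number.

Step 1. series reduction of D1, D2, D3, D4, giving (3*s - 3)/(s^2 + 4*s + 2)
Step 2. combine D5, D6 in series, giving (3*s - 1)/(2*s^3 - 3*s^2 + 1)
Step 3. apply the feedback formula to (D1*D2*D3*D4), (D5*D6), giving (6*s^3 - 9*s^2 + 3)/(2*s^4 + 7*s^3 - s^2 + 3*s - 5)
That last expression is T(s); at s = 0 only the constant terms survive, so T(0) = 3/(-5) = -3/5.

Final answer: -3/5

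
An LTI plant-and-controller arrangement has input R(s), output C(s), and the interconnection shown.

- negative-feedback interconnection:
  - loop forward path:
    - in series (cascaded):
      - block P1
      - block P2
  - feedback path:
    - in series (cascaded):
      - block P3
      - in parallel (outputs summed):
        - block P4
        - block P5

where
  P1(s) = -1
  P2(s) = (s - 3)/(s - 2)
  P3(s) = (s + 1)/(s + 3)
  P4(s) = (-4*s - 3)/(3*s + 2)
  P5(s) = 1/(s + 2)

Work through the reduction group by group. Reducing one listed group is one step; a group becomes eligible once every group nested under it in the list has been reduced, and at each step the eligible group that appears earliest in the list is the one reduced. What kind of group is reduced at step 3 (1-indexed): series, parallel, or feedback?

Answer: series

Working:
Step 1: multiply P1, P2 (series)
Step 2: reduce the parallel group P4, P5
Step 3: series reduction of P3, (P4+P5)
Step 4: feedback reduction of (P1*P2), (P3*(P4+P5))
Step 3 collapses a series group.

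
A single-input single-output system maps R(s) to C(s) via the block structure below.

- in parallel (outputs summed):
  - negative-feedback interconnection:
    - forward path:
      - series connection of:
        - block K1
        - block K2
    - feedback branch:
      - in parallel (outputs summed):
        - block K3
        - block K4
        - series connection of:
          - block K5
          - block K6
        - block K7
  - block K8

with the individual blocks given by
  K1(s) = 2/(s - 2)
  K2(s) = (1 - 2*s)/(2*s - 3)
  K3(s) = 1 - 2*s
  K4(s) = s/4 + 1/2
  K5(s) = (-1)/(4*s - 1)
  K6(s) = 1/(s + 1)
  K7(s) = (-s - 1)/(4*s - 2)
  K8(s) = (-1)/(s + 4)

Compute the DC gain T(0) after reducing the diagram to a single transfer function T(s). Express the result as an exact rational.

Answer: -1/12

Working:
Step 1. reduce the series chain K1, K2 -> (2 - 4*s)/(2*s^2 - 7*s + 6)
Step 2. cascade K5, K6 -> (-1)/(4*s^2 + 3*s - 1)
Step 3. combine K3, K4, (K5*K6), K7 in parallel -> (-56*s^4 + 26*s^3 + 33*s^2 - 49*s + 12)/(32*s^3 + 8*s^2 - 20*s + 4)
Step 4. reduce the feedback loop with forward (K1*K2) and return (K3+K4+(K5*K6)+K7) -> (-32*s^3 - 8*s^2 + 20*s - 4)/(72*s^4 - 70*s^3 - 31*s^2 + 99*s - 24)
Step 5. add [(K1*K2)/(1+(K1*K2)*(K3+K4+(K5*K6)+K7))], K8 (parallel) -> (-104*s^4 - 66*s^3 + 19*s^2 - 23*s + 8)/(72*s^5 + 218*s^4 - 311*s^3 - 25*s^2 + 372*s - 96)
Evaluating the step-5 result (the overall T(s)) at s = 0 gives T(0) = 8/(-96) = -1/12.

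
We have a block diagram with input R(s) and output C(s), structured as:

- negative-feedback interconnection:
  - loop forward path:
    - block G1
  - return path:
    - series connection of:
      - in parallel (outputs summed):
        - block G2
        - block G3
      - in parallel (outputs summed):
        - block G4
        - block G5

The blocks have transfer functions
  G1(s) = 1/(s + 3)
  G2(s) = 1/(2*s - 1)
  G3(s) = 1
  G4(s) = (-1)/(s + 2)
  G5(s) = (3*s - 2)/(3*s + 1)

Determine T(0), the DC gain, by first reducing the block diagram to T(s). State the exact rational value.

Step 1 - parallel reduction of G2, G3, giving (2*s)/(2*s - 1)
Step 2 - parallel reduction of G4, G5, giving (3*s^2 + s - 5)/(3*s^2 + 7*s + 2)
Step 3 - cascade (G2+G3), (G4+G5), giving (6*s^3 + 2*s^2 - 10*s)/(6*s^3 + 11*s^2 - 3*s - 2)
Step 4 - apply the feedback formula to G1, ((G2+G3)*(G4+G5)), giving (6*s^3 + 11*s^2 - 3*s - 2)/(6*s^4 + 35*s^3 + 32*s^2 - 21*s - 6)
The step-4 result is T(s). Setting s = 0: T(0) = -2/(-6) = 1/3.

Final answer: 1/3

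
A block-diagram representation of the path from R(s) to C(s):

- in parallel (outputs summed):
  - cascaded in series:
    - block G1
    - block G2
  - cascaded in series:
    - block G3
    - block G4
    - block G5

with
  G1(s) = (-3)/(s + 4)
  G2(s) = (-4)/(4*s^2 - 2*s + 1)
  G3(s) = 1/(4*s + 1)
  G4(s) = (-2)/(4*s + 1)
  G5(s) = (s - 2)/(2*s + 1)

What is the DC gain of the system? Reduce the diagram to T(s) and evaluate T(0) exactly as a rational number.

1. cascade G1, G2; result 12/(4*s^3 + 14*s^2 - 7*s + 4)
2. combine G3, G4, G5 in series; result (4 - 2*s)/(32*s^3 + 32*s^2 + 10*s + 1)
3. combine (G1*G2), (G3*G4*G5) in parallel; result (-8*s^4 + 372*s^3 + 454*s^2 + 84*s + 28)/(128*s^6 + 576*s^5 + 264*s^4 + 48*s^3 + 72*s^2 + 33*s + 4)
Evaluating the step-3 result (the overall T(s)) at s = 0 gives T(0) = 28/4 = 7.

Therefore the answer is 7.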